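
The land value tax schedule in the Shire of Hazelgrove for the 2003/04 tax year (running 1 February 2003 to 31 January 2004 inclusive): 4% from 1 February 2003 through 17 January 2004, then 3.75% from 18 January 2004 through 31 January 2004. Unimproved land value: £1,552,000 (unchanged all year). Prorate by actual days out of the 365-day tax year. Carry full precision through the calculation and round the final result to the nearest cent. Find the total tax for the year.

£61,931.18

1 February 2003 – 17 January 2004: 351 days at 4% → £1,552,000 × 4% × 351/365 = £59,698.8493
18 January – 31 January 2004: 14 days at 3.75% → £1,552,000 × 3.75% × 14/365 = £2,232.3288
Total = £61,931.1781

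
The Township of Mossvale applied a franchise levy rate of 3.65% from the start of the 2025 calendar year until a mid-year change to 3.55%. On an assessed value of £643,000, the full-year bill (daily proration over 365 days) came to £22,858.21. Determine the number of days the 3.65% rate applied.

Let d = days at the first rate; then 365 − d days at the second rate.
£643,000 × [3.65%·d + 3.55%·(365−d)] / 365 = £22,858.21
Solving gives d = 18, so the new rate took effect on 19 January 2025.

18 days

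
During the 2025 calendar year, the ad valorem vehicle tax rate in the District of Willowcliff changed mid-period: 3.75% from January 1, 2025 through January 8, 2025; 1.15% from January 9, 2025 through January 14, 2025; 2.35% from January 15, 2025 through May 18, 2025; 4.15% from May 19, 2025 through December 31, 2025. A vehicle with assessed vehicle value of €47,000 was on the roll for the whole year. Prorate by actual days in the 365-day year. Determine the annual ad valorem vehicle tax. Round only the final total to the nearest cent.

January 1 – January 8, 2025: 8 days at 3.75% → €47,000 × 3.75% × 8/365 = €38.6301
January 9 – January 14, 2025: 6 days at 1.15% → €47,000 × 1.15% × 6/365 = €8.8849
January 15 – May 18, 2025: 124 days at 2.35% → €47,000 × 2.35% × 124/365 = €375.2274
May 19 – December 31, 2025: 227 days at 4.15% → €47,000 × 4.15% × 227/365 = €1,213.0507
Total = €1,635.7932

€1,635.79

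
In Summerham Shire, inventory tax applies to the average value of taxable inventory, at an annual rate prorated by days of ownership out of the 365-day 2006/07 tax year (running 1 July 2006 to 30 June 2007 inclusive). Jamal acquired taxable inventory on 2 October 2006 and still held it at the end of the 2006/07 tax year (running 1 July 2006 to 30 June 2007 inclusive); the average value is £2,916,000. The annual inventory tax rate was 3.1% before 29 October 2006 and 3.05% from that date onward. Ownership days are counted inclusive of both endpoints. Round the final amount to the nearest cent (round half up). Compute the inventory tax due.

2 October – 28 October 2006: 27 days at 3.1% → £2,916,000 × 3.1% × 27/365 = £6,686.8274
29 October 2006 – 30 June 2007: 245 days at 3.05% → £2,916,000 × 3.05% × 245/365 = £59,698.1096
Total = £66,384.9370

£66,384.94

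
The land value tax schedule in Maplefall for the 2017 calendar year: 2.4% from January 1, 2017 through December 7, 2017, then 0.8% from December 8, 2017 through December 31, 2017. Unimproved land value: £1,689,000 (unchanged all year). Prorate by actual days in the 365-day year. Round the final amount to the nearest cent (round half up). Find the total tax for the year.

January 1 – December 7, 2017: 341 days at 2.4% → £1,689,000 × 2.4% × 341/365 = £37,870.6192
December 8 – December 31, 2017: 24 days at 0.8% → £1,689,000 × 0.8% × 24/365 = £888.4603
Total = £38,759.0795

£38,759.08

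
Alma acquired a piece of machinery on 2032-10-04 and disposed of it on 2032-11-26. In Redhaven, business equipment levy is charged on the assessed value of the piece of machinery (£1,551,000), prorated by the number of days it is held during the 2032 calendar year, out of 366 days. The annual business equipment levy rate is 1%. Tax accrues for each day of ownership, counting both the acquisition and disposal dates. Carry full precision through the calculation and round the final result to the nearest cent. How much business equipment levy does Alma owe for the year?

Days held (2032-10-04 to 2032-11-26): 54 out of 366
Tax = £1,551,000 × 1% × 54/366 = £2,288.3607

£2,288.36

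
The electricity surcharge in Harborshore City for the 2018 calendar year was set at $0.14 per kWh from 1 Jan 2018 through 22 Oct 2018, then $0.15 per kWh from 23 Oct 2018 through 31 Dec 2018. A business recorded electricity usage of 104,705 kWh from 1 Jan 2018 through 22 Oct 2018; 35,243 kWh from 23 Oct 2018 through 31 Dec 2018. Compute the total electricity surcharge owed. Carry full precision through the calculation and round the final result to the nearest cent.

1 Jan – 22 Oct 2018: 104,705 kWh at $0.14/kWh → $14,658.70
23 Oct – 31 Dec 2018: 35,243 kWh at $0.15/kWh → $5,286.45

$19,945.15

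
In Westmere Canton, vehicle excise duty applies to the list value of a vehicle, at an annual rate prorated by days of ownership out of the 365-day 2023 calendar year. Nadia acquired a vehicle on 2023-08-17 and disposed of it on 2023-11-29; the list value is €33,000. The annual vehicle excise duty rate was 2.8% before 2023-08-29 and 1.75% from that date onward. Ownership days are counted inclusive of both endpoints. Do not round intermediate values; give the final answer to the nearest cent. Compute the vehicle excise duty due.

€177.52

2023-08-17 to 2023-08-28: 12 days at 2.8% → €33,000 × 2.8% × 12/365 = €30.3781
2023-08-29 to 2023-11-29: 93 days at 1.75% → €33,000 × 1.75% × 93/365 = €147.1438
Total = €177.5219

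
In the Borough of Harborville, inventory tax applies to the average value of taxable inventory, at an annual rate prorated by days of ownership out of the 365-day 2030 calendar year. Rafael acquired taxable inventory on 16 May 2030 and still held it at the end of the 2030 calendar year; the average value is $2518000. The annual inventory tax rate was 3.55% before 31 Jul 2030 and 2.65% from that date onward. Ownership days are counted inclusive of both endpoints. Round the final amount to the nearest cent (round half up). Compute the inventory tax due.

16 May – 30 Jul 2030: 76 days at 3.55% → $2518000 × 3.55% × 76/365 = $18612.5041
31 Jul – 31 Dec 2030: 154 days at 2.65% → $2518000 × 2.65% × 154/365 = $28153.3096
Total = $46765.8137

$46765.81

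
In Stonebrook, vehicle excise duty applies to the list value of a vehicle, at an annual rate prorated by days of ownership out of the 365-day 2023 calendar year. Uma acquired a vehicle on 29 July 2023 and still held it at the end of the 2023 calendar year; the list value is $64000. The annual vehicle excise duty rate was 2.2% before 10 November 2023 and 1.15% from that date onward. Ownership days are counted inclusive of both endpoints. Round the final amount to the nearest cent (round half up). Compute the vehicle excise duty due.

29 July – 9 November 2023: 104 days at 2.2% → $64000 × 2.2% × 104/365 = $401.1836
10 November – 31 December 2023: 52 days at 1.15% → $64000 × 1.15% × 52/365 = $104.8548
Total = $506.0384

$506.04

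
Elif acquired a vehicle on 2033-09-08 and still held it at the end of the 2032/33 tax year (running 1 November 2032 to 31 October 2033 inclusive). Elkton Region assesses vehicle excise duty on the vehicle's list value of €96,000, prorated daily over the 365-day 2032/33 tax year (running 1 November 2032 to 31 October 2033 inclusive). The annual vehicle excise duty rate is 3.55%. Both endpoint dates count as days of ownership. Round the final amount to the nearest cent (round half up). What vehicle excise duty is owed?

Days held (2033-09-08 to 2033-10-31): 54 out of 365
Tax = €96,000 × 3.55% × 54/365 = €504.1973

€504.20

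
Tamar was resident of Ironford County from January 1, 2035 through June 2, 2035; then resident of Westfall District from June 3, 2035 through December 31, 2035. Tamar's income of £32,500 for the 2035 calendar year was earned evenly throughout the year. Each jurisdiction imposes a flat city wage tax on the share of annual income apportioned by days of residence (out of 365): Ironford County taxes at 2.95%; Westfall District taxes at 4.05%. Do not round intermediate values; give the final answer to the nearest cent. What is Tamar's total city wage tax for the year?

Ironford County, January 1 – June 2, 2035: 153 days → £32,500 × 2.95% × 153/365 = £401.8870
Westfall District, June 3 – December 31, 2035: 212 days → £32,500 × 4.05% × 212/365 = £764.5068
Total = £1,166.3938

£1,166.39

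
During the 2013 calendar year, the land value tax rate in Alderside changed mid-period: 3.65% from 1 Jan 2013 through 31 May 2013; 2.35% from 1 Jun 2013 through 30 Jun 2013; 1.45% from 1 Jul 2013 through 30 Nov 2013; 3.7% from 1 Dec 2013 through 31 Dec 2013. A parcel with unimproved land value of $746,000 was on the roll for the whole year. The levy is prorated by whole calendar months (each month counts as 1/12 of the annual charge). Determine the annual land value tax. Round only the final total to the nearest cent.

$19,613.58

1 Jan – 31 May 2013: 5 months at 3.65% → $746,000 × 3.65% × 5/12 = $11,345.4167
1 Jun – 30 Jun 2013: 1 month at 2.35% → $746,000 × 2.35% × 1/12 = $1,460.9167
1 Jul – 30 Nov 2013: 5 months at 1.45% → $746,000 × 1.45% × 5/12 = $4,507.0833
1 Dec – 31 Dec 2013: 1 month at 3.7% → $746,000 × 3.7% × 1/12 = $2,300.1667
Total = $19,613.5833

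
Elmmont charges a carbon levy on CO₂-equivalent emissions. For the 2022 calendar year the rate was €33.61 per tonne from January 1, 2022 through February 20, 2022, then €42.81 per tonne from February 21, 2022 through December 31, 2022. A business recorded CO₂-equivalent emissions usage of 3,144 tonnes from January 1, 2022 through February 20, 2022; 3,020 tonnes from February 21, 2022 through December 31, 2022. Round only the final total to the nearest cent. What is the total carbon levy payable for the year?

€234956.04

January 1 – February 20, 2022: 3,144 tonnes at €33.61/tonne → €105669.84
February 21 – December 31, 2022: 3,020 tonnes at €42.81/tonne → €129286.20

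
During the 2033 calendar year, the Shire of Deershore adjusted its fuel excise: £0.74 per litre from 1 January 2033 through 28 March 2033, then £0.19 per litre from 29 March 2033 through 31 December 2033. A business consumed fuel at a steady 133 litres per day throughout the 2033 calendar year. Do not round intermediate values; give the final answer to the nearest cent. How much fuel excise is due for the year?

£15587.60

1 January – 28 March 2033: 87 days × 133 litres/day = 11,571 litres at £0.74/litre → £8562.54
29 March – 31 December 2033: 278 days × 133 litres/day = 36,974 litres at £0.19/litre → £7025.06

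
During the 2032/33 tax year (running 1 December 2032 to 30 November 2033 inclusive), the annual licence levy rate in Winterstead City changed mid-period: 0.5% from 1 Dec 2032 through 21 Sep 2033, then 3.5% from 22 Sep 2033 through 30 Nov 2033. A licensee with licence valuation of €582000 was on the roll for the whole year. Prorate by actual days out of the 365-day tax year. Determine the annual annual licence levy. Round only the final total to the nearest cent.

1 Dec 2032 – 21 Sep 2033: 295 days at 0.5% → €582000 × 0.5% × 295/365 = €2351.9178
22 Sep – 30 Nov 2033: 70 days at 3.5% → €582000 × 3.5% × 70/365 = €3906.5753
Total = €6258.4932

€6258.49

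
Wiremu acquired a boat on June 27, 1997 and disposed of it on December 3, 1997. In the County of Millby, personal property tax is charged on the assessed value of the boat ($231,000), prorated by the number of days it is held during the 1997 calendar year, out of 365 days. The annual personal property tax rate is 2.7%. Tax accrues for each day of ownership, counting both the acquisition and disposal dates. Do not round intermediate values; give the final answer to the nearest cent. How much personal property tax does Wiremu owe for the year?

Days held (June 27 – December 3, 1997): 160 out of 365
Tax = $231,000 × 2.7% × 160/365 = $2,734.0274

$2,734.03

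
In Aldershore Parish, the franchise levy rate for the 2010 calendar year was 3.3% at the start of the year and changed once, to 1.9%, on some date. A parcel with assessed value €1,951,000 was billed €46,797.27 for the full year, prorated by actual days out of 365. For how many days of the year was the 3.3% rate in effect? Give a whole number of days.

130 days

Let d = days at the first rate; then 365 − d days at the second rate.
€1,951,000 × [3.3%·d + 1.9%·(365−d)] / 365 = €46,797.27
Solving gives d = 130, so the new rate took effect on May 11, 2010.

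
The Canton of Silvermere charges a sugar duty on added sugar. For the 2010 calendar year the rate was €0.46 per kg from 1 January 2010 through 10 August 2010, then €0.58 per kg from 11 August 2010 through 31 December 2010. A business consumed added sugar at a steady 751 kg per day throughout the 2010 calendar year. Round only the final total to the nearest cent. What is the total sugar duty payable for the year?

€138,980.06

1 January – 10 August 2010: 222 days × 751 kg/day = 166,722 kg at €0.46/kg → €76,692.12
11 August – 31 December 2010: 143 days × 751 kg/day = 107,393 kg at €0.58/kg → €62,287.94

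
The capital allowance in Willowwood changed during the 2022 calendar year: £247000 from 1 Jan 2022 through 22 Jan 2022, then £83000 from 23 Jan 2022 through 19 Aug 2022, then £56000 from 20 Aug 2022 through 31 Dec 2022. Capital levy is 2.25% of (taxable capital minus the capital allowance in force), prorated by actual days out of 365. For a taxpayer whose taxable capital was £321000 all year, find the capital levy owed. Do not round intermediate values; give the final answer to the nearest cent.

£5355.62

1 Jan – 22 Jan 2022: 22 days, exemption £247000 → (£321000 − £247000) × 2.25% × 22/365 = £100.3562
23 Jan – 19 Aug 2022: 209 days, exemption £83000 → (£321000 − £83000) × 2.25% × 209/365 = £3066.2877
20 Aug – 31 Dec 2022: 134 days, exemption £56000 → (£321000 − £56000) × 2.25% × 134/365 = £2188.9726
Total = £5355.6164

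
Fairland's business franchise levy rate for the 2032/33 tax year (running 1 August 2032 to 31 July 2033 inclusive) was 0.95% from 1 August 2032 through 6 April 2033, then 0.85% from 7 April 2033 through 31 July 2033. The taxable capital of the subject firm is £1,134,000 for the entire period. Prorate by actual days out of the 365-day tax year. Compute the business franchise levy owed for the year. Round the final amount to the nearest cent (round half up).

£10,412.61

1 August 2032 – 6 April 2033: 249 days at 0.95% → £1,134,000 × 0.95% × 249/365 = £7,349.2521
7 April – 31 July 2033: 116 days at 0.85% → £1,134,000 × 0.85% × 116/365 = £3,063.3534
Total = £10,412.6055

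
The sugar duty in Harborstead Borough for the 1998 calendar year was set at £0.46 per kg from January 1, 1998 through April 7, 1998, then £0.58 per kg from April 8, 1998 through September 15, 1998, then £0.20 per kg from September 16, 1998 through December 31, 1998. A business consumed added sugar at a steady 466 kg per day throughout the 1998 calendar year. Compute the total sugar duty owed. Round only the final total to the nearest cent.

£74,280.40

January 1 – April 7, 1998: 97 days × 466 kg/day = 45,202 kg at £0.46/kg → £20,792.92
April 8 – September 15, 1998: 161 days × 466 kg/day = 75,026 kg at £0.58/kg → £43,515.08
September 16 – December 31, 1998: 107 days × 466 kg/day = 49,862 kg at £0.20/kg → £9,972.40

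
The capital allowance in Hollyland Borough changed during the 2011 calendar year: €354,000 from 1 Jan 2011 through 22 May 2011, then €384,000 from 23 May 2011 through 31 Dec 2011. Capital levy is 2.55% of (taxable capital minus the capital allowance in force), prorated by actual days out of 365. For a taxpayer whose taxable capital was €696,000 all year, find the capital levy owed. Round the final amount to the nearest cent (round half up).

€8,253.62

1 Jan – 22 May 2011: 142 days, exemption €354,000 → (€696,000 − €354,000) × 2.55% × 142/365 = €3,392.8274
23 May – 31 Dec 2011: 223 days, exemption €384,000 → (€696,000 − €384,000) × 2.55% × 223/365 = €4,860.7890
Total = €8,253.6164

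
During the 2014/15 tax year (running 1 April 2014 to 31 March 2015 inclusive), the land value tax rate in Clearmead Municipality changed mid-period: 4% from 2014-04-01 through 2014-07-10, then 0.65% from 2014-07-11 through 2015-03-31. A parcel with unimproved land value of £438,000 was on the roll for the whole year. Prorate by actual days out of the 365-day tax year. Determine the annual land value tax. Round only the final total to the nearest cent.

2014-04-01 to 2014-07-10: 101 days at 4% → £438,000 × 4% × 101/365 = £4,848.0000
2014-07-11 to 2015-03-31: 264 days at 0.65% → £438,000 × 0.65% × 264/365 = £2,059.2000
Total = £6,907.2000

£6,907.20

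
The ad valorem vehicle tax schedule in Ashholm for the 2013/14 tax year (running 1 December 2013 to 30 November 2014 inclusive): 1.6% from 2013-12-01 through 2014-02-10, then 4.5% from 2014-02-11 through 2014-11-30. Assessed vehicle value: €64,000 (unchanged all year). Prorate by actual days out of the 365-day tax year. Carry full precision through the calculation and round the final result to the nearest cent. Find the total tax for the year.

2013-12-01 to 2014-02-10: 72 days at 1.6% → €64,000 × 1.6% × 72/365 = €201.9945
2014-02-11 to 2014-11-30: 293 days at 4.5% → €64,000 × 4.5% × 293/365 = €2,311.8904
Total = €2,513.8849

€2,513.88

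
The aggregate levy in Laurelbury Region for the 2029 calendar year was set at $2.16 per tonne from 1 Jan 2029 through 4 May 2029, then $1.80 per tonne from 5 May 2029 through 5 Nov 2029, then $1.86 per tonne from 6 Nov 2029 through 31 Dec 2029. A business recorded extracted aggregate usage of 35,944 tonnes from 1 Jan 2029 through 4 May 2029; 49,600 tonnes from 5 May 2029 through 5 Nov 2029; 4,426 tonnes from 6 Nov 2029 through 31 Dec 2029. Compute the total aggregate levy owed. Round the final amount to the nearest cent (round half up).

1 Jan – 4 May 2029: 35,944 tonnes at $2.16/tonne → $77639.04
5 May – 5 Nov 2029: 49,600 tonnes at $1.80/tonne → $89280.00
6 Nov – 31 Dec 2029: 4,426 tonnes at $1.86/tonne → $8232.36

$175151.40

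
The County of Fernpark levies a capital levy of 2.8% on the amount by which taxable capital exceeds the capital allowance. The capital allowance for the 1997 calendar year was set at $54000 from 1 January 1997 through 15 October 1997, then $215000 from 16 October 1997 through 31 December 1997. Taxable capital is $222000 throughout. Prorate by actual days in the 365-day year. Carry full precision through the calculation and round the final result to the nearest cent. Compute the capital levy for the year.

1 January – 15 October 1997: 288 days, exemption $54000 → ($222000 − $54000) × 2.8% × 288/365 = $3711.6493
16 October – 31 December 1997: 77 days, exemption $215000 → ($222000 − $215000) × 2.8% × 77/365 = $41.3479
Total = $3752.9973

$3753.00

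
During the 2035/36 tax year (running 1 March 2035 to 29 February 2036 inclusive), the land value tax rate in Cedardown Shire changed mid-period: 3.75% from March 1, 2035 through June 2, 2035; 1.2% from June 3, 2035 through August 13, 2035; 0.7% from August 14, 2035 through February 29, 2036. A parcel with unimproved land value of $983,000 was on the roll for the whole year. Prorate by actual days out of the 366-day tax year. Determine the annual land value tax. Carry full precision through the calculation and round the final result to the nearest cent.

March 1 – June 2, 2035: 94 days at 3.75% → $983,000 × 3.75% × 94/366 = $9,467.4180
June 3 – August 13, 2035: 72 days at 1.2% → $983,000 × 1.2% × 72/366 = $2,320.5246
August 14, 2035 – February 29, 2036: 200 days at 0.7% → $983,000 × 0.7% × 200/366 = $3,760.1093
Total = $15,548.0519

$15,548.05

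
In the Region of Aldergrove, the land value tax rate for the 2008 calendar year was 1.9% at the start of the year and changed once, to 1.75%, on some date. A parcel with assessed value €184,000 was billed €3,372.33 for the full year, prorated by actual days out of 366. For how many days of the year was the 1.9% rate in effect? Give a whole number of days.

Let d = days at the first rate; then 366 − d days at the second rate.
€184,000 × [1.9%·d + 1.75%·(366−d)] / 366 = €3,372.33
Solving gives d = 202, so the new rate took effect on 21 July 2008.

202 days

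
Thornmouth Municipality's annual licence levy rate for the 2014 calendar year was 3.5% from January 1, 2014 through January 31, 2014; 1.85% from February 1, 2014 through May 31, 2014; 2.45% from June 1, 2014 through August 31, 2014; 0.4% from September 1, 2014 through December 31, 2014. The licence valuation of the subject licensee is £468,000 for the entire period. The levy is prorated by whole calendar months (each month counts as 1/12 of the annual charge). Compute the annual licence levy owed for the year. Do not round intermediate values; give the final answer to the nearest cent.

January 1 – January 31, 2014: 1 month at 3.5% → £468,000 × 3.5% × 1/12 = £1,365.0000
February 1 – May 31, 2014: 4 months at 1.85% → £468,000 × 1.85% × 4/12 = £2,886.0000
June 1 – August 31, 2014: 3 months at 2.45% → £468,000 × 2.45% × 3/12 = £2,866.5000
September 1 – December 31, 2014: 4 months at 0.4% → £468,000 × 0.4% × 4/12 = £624.0000
Total = £7,741.5000

£7,741.50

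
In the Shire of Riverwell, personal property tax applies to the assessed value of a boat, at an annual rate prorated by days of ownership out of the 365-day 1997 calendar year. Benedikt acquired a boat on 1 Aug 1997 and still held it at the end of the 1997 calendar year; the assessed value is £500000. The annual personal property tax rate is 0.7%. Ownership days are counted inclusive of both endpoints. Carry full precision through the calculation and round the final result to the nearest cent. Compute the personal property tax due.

Days held (1 Aug – 31 Dec 1997): 153 out of 365
Tax = £500000 × 0.7% × 153/365 = £1467.1233

£1467.12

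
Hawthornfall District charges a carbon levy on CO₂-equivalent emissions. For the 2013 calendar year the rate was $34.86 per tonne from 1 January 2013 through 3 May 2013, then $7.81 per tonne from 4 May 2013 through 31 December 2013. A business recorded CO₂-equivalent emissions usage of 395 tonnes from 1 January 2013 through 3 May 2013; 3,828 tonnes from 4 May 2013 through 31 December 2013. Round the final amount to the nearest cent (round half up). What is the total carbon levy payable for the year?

1 January – 3 May 2013: 395 tonnes at $34.86/tonne → $13,769.70
4 May – 31 December 2013: 3,828 tonnes at $7.81/tonne → $29,896.68

$43,666.38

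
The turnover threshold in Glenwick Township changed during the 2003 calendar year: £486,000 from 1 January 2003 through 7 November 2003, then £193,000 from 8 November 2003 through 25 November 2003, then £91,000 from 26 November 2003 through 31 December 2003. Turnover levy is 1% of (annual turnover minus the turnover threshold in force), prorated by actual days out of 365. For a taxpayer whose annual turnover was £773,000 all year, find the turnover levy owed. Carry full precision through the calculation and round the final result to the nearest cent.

£3,404.08

1 January – 7 November 2003: 311 days, exemption £486,000 → (£773,000 − £486,000) × 1% × 311/365 = £2,445.3973
8 November – 25 November 2003: 18 days, exemption £193,000 → (£773,000 − £193,000) × 1% × 18/365 = £286.0274
26 November – 31 December 2003: 36 days, exemption £91,000 → (£773,000 − £91,000) × 1% × 36/365 = £672.6575
Total = £3,404.0822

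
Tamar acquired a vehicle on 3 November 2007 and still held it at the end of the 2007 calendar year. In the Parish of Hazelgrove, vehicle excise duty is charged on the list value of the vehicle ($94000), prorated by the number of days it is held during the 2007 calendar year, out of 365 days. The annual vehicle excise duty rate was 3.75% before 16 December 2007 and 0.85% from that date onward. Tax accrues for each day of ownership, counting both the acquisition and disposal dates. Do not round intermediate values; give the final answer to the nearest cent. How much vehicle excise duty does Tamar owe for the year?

$450.30

3 November – 15 December 2007: 43 days at 3.75% → $94000 × 3.75% × 43/365 = $415.2740
16 December – 31 December 2007: 16 days at 0.85% → $94000 × 0.85% × 16/365 = $35.0247
Total = $450.2986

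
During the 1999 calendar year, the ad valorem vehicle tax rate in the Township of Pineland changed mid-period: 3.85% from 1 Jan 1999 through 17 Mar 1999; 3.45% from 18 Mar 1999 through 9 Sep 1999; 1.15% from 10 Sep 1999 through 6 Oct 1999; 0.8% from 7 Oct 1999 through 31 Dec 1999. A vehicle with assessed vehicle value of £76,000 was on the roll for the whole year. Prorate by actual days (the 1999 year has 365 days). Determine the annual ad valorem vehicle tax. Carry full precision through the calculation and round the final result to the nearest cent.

£2,081.46

1 Jan – 17 Mar 1999: 76 days at 3.85% → £76,000 × 3.85% × 76/365 = £609.2493
18 Mar – 9 Sep 1999: 176 days at 3.45% → £76,000 × 3.45% × 176/365 = £1,264.3068
10 Sep – 6 Oct 1999: 27 days at 1.15% → £76,000 × 1.15% × 27/365 = £64.6521
7 Oct – 31 Dec 1999: 86 days at 0.8% → £76,000 × 0.8% × 86/365 = £143.2548
Total = £2,081.4630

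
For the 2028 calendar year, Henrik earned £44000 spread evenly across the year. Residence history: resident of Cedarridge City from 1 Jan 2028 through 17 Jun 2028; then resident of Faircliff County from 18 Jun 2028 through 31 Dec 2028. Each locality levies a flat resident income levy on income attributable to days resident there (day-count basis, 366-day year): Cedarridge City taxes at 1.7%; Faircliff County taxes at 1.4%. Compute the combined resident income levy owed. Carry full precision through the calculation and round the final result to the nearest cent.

Cedarridge City, 1 Jan – 17 Jun 2028: 169 days → £44000 × 1.7% × 169/366 = £345.3880
Faircliff County, 18 Jun – 31 Dec 2028: 197 days → £44000 × 1.4% × 197/366 = £331.5628
Total = £676.9508

£676.95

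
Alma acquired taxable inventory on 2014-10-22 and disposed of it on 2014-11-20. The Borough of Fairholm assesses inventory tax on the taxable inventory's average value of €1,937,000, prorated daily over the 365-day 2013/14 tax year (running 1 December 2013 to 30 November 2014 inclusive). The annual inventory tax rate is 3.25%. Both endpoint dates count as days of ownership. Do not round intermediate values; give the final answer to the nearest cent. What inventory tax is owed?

€5,174.18

Days held (2014-10-22 to 2014-11-20): 30 out of 365
Tax = €1,937,000 × 3.25% × 30/365 = €5,174.1781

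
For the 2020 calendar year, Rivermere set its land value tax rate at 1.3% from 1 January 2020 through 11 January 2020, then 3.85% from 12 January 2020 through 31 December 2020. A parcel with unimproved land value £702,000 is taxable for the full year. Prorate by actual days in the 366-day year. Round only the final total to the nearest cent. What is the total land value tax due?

£26,488.99

1 January – 11 January 2020: 11 days at 1.3% → £702,000 × 1.3% × 11/366 = £274.2787
12 January – 31 December 2020: 355 days at 3.85% → £702,000 × 3.85% × 355/366 = £26,214.7131
Total = £26,488.9918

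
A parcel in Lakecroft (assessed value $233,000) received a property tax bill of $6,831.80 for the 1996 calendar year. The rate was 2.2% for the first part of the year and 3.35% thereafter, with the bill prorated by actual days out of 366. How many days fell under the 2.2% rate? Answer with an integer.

Let d = days at the first rate; then 366 − d days at the second rate.
$233,000 × [2.2%·d + 3.35%·(366−d)] / 366 = $6,831.80
Solving gives d = 133, so the new rate took effect on 13 May 1996.

133 days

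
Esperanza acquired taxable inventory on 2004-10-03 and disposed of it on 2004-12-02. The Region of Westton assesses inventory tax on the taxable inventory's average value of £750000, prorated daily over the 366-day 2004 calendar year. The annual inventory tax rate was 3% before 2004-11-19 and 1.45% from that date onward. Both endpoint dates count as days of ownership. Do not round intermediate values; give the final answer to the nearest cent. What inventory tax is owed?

£3305.33

2004-10-03 to 2004-11-18: 47 days at 3% → £750000 × 3% × 47/366 = £2889.3443
2004-11-19 to 2004-12-02: 14 days at 1.45% → £750000 × 1.45% × 14/366 = £415.9836
Total = £3305.3279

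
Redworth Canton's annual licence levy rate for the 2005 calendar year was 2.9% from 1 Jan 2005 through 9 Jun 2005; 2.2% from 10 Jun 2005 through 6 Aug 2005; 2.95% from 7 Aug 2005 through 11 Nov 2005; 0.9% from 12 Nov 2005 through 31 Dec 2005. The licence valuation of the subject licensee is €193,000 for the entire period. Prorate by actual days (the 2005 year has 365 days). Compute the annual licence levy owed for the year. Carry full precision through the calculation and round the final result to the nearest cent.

1 Jan – 9 Jun 2005: 160 days at 2.9% → €193,000 × 2.9% × 160/365 = €2,453.4795
10 Jun – 6 Aug 2005: 58 days at 2.2% → €193,000 × 2.2% × 58/365 = €674.7068
7 Aug – 11 Nov 2005: 97 days at 2.95% → €193,000 × 2.95% × 97/365 = €1,513.0671
12 Nov – 31 Dec 2005: 50 days at 0.9% → €193,000 × 0.9% × 50/365 = €237.9452
Total = €4,879.1986

€4,879.20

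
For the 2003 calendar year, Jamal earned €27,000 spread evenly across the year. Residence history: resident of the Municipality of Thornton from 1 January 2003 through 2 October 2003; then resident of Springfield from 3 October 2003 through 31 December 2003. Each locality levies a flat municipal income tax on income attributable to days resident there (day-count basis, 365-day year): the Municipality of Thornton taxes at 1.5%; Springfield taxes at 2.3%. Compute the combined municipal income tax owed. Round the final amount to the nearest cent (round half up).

The Municipality of Thornton, 1 January – 2 October 2003: 275 days → €27,000 × 1.5% × 275/365 = €305.1370
Springfield, 3 October – 31 December 2003: 90 days → €27,000 × 2.3% × 90/365 = €153.1233
Total = €458.2603

€458.26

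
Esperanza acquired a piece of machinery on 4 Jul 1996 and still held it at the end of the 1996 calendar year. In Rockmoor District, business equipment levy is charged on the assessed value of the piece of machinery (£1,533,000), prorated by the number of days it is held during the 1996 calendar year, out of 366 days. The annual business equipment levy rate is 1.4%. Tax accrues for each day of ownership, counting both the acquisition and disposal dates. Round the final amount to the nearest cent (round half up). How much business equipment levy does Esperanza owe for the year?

Days held (4 Jul – 31 Dec 1996): 181 out of 366
Tax = £1,533,000 × 1.4% × 181/366 = £10,613.7213

£10,613.72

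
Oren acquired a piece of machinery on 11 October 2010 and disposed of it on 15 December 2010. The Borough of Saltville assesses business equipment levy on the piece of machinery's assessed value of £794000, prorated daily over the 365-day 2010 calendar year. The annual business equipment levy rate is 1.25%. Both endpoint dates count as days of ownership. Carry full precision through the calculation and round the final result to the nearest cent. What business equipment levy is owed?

£1794.66

Days held (11 October – 15 December 2010): 66 out of 365
Tax = £794000 × 1.25% × 66/365 = £1794.6575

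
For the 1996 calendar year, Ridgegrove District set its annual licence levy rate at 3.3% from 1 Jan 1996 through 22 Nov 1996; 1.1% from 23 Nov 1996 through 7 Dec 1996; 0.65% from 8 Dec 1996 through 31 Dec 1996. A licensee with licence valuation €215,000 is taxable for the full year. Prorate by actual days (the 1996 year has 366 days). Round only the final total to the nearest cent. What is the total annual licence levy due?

1 Jan – 22 Nov 1996: 327 days at 3.3% → €215,000 × 3.3% × 327/366 = €6,338.9754
23 Nov – 7 Dec 1996: 15 days at 1.1% → €215,000 × 1.1% × 15/366 = €96.9262
8 Dec – 31 Dec 1996: 24 days at 0.65% → €215,000 × 0.65% × 24/366 = €91.6393
Total = €6,527.5410

€6,527.54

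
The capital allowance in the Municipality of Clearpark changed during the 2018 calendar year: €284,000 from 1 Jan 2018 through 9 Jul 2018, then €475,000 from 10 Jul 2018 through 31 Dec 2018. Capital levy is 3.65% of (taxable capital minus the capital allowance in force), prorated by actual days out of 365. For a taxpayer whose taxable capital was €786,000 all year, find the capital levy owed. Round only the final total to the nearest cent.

1 Jan – 9 Jul 2018: 190 days, exemption €284,000 → (€786,000 − €284,000) × 3.65% × 190/365 = €9,538.0000
10 Jul – 31 Dec 2018: 175 days, exemption €475,000 → (€786,000 − €475,000) × 3.65% × 175/365 = €5,442.5000
Total = €14,980.5000

€14,980.50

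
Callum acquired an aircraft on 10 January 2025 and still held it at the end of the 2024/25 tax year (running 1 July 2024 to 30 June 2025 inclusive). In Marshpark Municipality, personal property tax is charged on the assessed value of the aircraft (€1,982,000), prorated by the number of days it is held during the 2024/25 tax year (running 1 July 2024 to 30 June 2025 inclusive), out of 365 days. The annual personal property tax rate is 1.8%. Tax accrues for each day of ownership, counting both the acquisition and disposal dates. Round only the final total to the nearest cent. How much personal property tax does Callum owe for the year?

Days held (10 January – 30 June 2025): 172 out of 365
Tax = €1,982,000 × 1.8% × 172/365 = €16,811.7041

€16,811.70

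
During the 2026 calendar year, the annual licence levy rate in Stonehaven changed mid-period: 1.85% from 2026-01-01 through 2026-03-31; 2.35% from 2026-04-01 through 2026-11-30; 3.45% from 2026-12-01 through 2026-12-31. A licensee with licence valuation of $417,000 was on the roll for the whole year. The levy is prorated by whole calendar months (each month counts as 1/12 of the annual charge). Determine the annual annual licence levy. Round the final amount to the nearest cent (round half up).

$9,660.50

2026-01-01 to 2026-03-31: 3 months at 1.85% → $417,000 × 1.85% × 3/12 = $1,928.6250
2026-04-01 to 2026-11-30: 8 months at 2.35% → $417,000 × 2.35% × 8/12 = $6,533.0000
2026-12-01 to 2026-12-31: 1 month at 3.45% → $417,000 × 3.45% × 1/12 = $1,198.8750
Total = $9,660.5000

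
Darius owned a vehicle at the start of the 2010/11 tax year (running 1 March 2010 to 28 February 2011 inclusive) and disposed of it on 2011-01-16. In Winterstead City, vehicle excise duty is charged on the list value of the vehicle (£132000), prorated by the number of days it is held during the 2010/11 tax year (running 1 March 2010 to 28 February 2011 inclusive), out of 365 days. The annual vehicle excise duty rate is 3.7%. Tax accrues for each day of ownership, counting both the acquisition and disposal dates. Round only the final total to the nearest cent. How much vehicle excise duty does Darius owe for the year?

Days held (2010-03-01 to 2011-01-16): 322 out of 365
Tax = £132000 × 3.7% × 322/365 = £4308.6247

£4308.62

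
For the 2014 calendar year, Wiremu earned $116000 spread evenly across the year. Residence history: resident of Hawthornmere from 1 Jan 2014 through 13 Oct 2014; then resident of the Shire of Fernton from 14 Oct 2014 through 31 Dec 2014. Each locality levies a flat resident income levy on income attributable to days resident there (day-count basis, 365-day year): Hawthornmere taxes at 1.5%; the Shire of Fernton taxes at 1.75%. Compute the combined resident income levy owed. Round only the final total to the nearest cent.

Hawthornmere, 1 Jan – 13 Oct 2014: 286 days → $116000 × 1.5% × 286/365 = $1363.3973
The Shire of Fernton, 14 Oct – 31 Dec 2014: 79 days → $116000 × 1.75% × 79/365 = $439.3699
Total = $1802.7671

$1802.77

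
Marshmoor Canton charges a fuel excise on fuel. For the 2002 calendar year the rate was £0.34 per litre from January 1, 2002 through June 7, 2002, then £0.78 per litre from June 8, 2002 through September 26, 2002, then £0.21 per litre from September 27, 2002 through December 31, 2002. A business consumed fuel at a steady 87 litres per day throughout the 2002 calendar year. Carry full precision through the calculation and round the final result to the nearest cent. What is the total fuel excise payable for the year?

January 1 – June 7, 2002: 158 days × 87 litres/day = 13,746 litres at £0.34/litre → £4,673.64
June 8 – September 26, 2002: 111 days × 87 litres/day = 9,657 litres at £0.78/litre → £7,532.46
September 27 – December 31, 2002: 96 days × 87 litres/day = 8,352 litres at £0.21/litre → £1,753.92

£13,960.02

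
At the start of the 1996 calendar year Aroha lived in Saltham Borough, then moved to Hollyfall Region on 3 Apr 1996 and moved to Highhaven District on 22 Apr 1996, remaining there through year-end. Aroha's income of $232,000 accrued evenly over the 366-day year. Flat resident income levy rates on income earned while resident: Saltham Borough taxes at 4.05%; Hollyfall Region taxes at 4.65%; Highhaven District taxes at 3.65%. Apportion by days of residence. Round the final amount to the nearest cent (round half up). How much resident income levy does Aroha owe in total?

$8,824.24

Saltham Borough, 1 Jan – 2 Apr 1996: 93 days → $232,000 × 4.05% × 93/366 = $2,387.5082
Hollyfall Region, 3 Apr – 21 Apr 1996: 19 days → $232,000 × 4.65% × 19/366 = $560.0328
Highhaven District, 22 Apr – 31 Dec 1996: 254 days → $232,000 × 3.65% × 254/366 = $5,876.6995
Total = $8,824.2404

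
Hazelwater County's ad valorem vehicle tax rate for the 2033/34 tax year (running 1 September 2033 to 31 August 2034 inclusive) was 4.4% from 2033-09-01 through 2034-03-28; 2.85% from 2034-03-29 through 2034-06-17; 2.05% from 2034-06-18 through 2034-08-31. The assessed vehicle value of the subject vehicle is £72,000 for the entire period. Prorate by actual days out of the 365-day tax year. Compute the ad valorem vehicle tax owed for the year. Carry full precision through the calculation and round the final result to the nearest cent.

2033-09-01 to 2034-03-28: 209 days at 4.4% → £72,000 × 4.4% × 209/365 = £1,814.0055
2034-03-29 to 2034-06-17: 81 days at 2.85% → £72,000 × 2.85% × 81/365 = £455.3753
2034-06-18 to 2034-08-31: 75 days at 2.05% → £72,000 × 2.05% × 75/365 = £303.2877
Total = £2,572.6685

£2,572.67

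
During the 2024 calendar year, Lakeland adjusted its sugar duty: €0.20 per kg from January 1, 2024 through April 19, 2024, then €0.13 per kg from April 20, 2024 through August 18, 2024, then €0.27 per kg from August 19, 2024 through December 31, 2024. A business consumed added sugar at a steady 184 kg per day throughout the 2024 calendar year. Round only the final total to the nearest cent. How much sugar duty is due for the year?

January 1 – April 19, 2024: 110 days × 184 kg/day = 20,240 kg at €0.20/kg → €4048.00
April 20 – August 18, 2024: 121 days × 184 kg/day = 22,264 kg at €0.13/kg → €2894.32
August 19 – December 31, 2024: 135 days × 184 kg/day = 24,840 kg at €0.27/kg → €6706.80

€13649.12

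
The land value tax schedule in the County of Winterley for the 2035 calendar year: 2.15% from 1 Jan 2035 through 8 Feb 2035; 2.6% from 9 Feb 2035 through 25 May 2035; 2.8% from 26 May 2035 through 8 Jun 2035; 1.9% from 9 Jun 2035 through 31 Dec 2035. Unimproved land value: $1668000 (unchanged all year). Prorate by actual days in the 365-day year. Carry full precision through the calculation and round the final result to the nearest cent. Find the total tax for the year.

1 Jan – 8 Feb 2035: 39 days at 2.15% → $1668000 × 2.15% × 39/365 = $3831.8301
9 Feb – 25 May 2035: 106 days at 2.6% → $1668000 × 2.6% × 106/365 = $12594.5425
26 May – 8 Jun 2035: 14 days at 2.8% → $1668000 × 2.8% × 14/365 = $1791.3863
9 Jun – 31 Dec 2035: 206 days at 1.9% → $1668000 × 1.9% × 206/365 = $17886.4438
Total = $36104.2027

$36104.20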